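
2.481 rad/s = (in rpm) 1 rpm = 0.10471976 rad/s, so 2.481 rad/s = 2.481 / 0.10471976 = 23.691805 rpm ≈ 23.69 rpm (4 s.f.). Final answer: 23.69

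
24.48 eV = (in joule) 3.922e-18. Check: 1 eV = 1.6021766e-19 J, so 24.48 eV = 24.48 * 1.6021766e-19 = 3.9221284e-18 J. 3.9221284e-18 J = 3.9221284e-18 joule ≈ 3.922e-18 joule (4 s.f.).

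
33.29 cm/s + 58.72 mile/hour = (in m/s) 1 cm/s = 0.01 m/s, so 33.29 cm/s = 33.29 * 0.01 = 0.3329 m/s. 1 mile/hour = 0.44704 m/s, so 58.72 mile/hour = 58.72 * 0.44704 = 26.250189 m/s. Sum: 0.3329 + 26.250189 = 26.583089 m/s. Result: 26.583089 m/s ≈ 26.58 m/s (4 s.f.). Final answer: 26.58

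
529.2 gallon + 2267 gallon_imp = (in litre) 1.231e+04. Check: 1 gallon = 0.0037854118 m^3, so 529.2 gallon = 529.2 * 0.0037854118 = 2.0032399 m^3. 1 gallon_imp = 0.00454609 m^3, so 2267 gallon_imp = 2267 * 0.00454609 = 10.305986 m^3. Sum: 2.0032399 + 10.305986 = 12.309226 m^3. 1 litre = 0.001 m^3, so 12.309226 m^3 = 12.309226 / 0.001 = 12309.226 litre ≈ 1.231e+04 litre (4 s.f.).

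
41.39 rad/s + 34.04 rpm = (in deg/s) 41.39 rad/s is already in rad/s. 1 rpm = 0.10471976 rad/s, so 34.04 rpm = 34.04 * 0.10471976 = 3.5646605 rad/s. Sum: 41.39 + 3.5646605 = 44.95466 rad/s. 1 deg/s = 0.017453293 rad/s, so 44.95466 rad/s = 44.95466 / 0.017453293 = 2575.7123 deg/s ≈ 2576 deg/s (4 s.f.). Final answer: 2576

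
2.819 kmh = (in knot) 1 kmh = 0.27777778 m/s, so 2.819 kmh = 2.819 * 0.27777778 = 0.78305556 m/s. 1 knot = 0.51444444 m/s, so 0.78305556 m/s = 0.78305556 / 0.51444444 = 1.5221382 knot ≈ 1.522 knot (4 s.f.). Final answer: 1.522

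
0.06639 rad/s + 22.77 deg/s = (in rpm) 0.06639 rad/s is already in rad/s. 1 deg/s = 0.017453293 rad/s, so 22.77 deg/s = 22.77 * 0.017453293 = 0.39741147 rad/s. Sum: 0.06639 + 0.39741147 = 0.46380147 rad/s. 1 rpm = 0.10471976 rad/s, so 0.46380147 rad/s = 0.46380147 / 0.10471976 = 4.4289778 rpm ≈ 4.429 rpm (4 s.f.). Final answer: 4.429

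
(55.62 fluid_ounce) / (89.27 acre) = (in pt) 1 fluid_ounce = 2.957353e-05 m^3, so 55.62 fluid_ounce = 55.62 * 2.957353e-05 = 0.0016448797 m^3. 1 acre = 4046.8564 m^2, so 89.27 acre = 89.27 * 4046.8564 = 361262.87 m^2. Combine: 0.0016448797 m^3 / 361262.87 m^2 = 4.553138e-09 m. 1 pt = 0.00035277778 m, so 4.553138e-09 m = 4.553138e-09 / 0.00035277778 = 1.2906533e-05 pt ≈ 1.291e-05 pt (4 s.f.). Final answer: 1.291e-05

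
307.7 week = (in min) 1 week = 604800 s, so 307.7 week = 307.7 * 604800 = 1.8609696e+08 s. 1 min = 60 s, so 1.8609696e+08 s = 1.8609696e+08 / 60 = 3101616 min ≈ 3.102e+06 min (4 s.f.). Final answer: 3.102e+06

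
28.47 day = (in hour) 1 day = 86400 s, so 28.47 day = 28.47 * 86400 = 2459808 s. 1 hour = 3600 s, so 2459808 s = 2459808 / 3600 = 683.28 hour ≈ 683.3 hour (4 s.f.). Final answer: 683.3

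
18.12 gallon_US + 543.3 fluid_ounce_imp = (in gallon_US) 22.2. Check: 1 gallon_US = 0.0037854118 m^3, so 18.12 gallon_US = 18.12 * 0.0037854118 = 0.068591662 m^3. 1 fluid_ounce_imp = 2.8413063e-05 m^3, so 543.3 fluid_ounce_imp = 543.3 * 2.8413063e-05 = 0.015436817 m^3. Sum: 0.068591662 + 0.015436817 = 0.084028478 m^3. 1 gallon_US = 0.0037854118 m^3, so 0.084028478 m^3 = 0.084028478 / 0.0037854118 = 22.197976 gallon_US ≈ 22.2 gallon_US (4 s.f.).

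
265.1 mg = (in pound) 0.0005844. Check: 1 mg = 1e-06 kg, so 265.1 mg = 265.1 * 1e-06 = 0.0002651 kg. 1 pound = 0.45359237 kg, so 0.0002651 kg = 0.0002651 / 0.45359237 = 0.00058444546 pound ≈ 0.0005844 pound (4 s.f.).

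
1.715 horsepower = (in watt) 1 horsepower = 745.69987 W, so 1.715 horsepower = 1.715 * 745.69987 = 1278.8753 W. 1278.8753 W = 1278.8753 watt ≈ 1279 watt (4 s.f.). Final answer: 1279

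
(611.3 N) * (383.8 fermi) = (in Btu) 2.224e-13. Check: 611.3 N is already in N. 1 fermi = 1e-15 m, so 383.8 fermi = 383.8 * 1e-15 = 3.838e-13 m. Combine: 611.3 N * 3.838e-13 m = 2.3461694e-10 J. 1 Btu = 1055.0559 J, so 2.3461694e-10 J = 2.3461694e-10 / 1055.0559 = 2.2237395e-13 Btu ≈ 2.224e-13 Btu (4 s.f.).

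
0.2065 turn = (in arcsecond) 1 turn = 6.2831853 rad, so 0.2065 turn = 0.2065 * 6.2831853 = 1.2974778 rad. 1 arcsecond = 4.8481368e-06 rad, so 1.2974778 rad = 1.2974778 / 4.8481368e-06 = 267624 arcsecond ≈ 2.676e+05 arcsecond (4 s.f.). Final answer: 2.676e+05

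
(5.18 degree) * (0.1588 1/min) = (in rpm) 0.002285. Check: 1 degree = 0.017453293 rad, so 5.18 degree = 5.18 * 0.017453293 = 0.090408055 rad. 1 1/min = 0.016666667 Hz, so 0.1588 1/min = 0.1588 * 0.016666667 = 0.0026466667 Hz. Combine: 0.090408055 rad * 0.0026466667 Hz = 0.00023927999 rad/s. 1 rpm = 0.10471976 rad/s, so 0.00023927999 rad/s = 0.00023927999 / 0.10471976 = 0.0022849556 rpm ≈ 0.002285 rpm (4 s.f.).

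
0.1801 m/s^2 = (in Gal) 18.01. Check: 1 Gal = 0.01 m/s^2, so 0.1801 m/s^2 = 0.1801 / 0.01 = 18.01 Gal.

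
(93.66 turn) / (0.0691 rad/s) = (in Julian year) 0.0002699. Check: 1 turn = 6.2831853 rad, so 93.66 turn = 93.66 * 6.2831853 = 588.48314 rad. 0.0691 rad/s is already in rad/s. Combine: 588.48314 rad / 0.0691 rad/s = 8516.3985 s. 1 Julian year = 31557600 s, so 8516.3985 s = 8516.3985 / 31557600 = 0.00026986838 Julian year ≈ 0.0002699 Julian year (4 s.f.).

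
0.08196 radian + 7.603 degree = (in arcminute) 0.08196 radian = 0.08196 rad. 1 degree = 0.017453293 rad, so 7.603 degree = 7.603 * 0.017453293 = 0.13269738 rad. Sum: 0.08196 + 0.13269738 = 0.21465738 rad. 1 arcminute = 0.00029088821 rad, so 0.21465738 rad = 0.21465738 / 0.00029088821 = 737.93773 arcminute ≈ 737.9 arcminute (4 s.f.). Final answer: 737.9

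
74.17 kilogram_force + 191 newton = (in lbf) 1 kilogram_force = 9.80665 N, so 74.17 kilogram_force = 74.17 * 9.80665 = 727.35923 N. 191 newton = 191 N. Sum: 727.35923 + 191 = 918.35923 N. 1 lbf = 4.4482216 N, so 918.35923 N = 918.35923 / 4.4482216 = 206.45537 lbf ≈ 206.5 lbf (4 s.f.). Final answer: 206.5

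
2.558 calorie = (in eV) 6.68e+19. Check: 1 calorie = 4.184 J, so 2.558 calorie = 2.558 * 4.184 = 10.702672 J. 1 eV = 1.6021766e-19 J, so 10.702672 J = 10.702672 / 1.6021766e-19 = 6.6800824e+19 eV ≈ 6.68e+19 eV (4 s.f.).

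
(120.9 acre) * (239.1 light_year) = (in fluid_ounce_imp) 3.895e+28. Check: 1 acre = 4046.8564 m^2, so 120.9 acre = 120.9 * 4046.8564 = 489264.94 m^2. 1 light_year = 9.4607305e+15 m, so 239.1 light_year = 239.1 * 9.4607305e+15 = 2.2620607e+18 m. Combine: 489264.94 m^2 * 2.2620607e+18 m = 1.106747e+24 m^3. 1 fluid_ounce_imp = 2.8413063e-05 m^3, so 1.106747e+24 m^3 = 1.106747e+24 / 2.8413063e-05 = 3.8952048e+28 fluid_ounce_imp ≈ 3.895e+28 fluid_ounce_imp (4 s.f.).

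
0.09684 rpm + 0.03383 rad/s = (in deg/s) 1 rpm = 0.10471976 rad/s, so 0.09684 rpm = 0.09684 * 0.10471976 = 0.010141061 rad/s. 0.03383 rad/s is already in rad/s. Sum: 0.010141061 + 0.03383 = 0.043971061 rad/s. 1 deg/s = 0.017453293 rad/s, so 0.043971061 rad/s = 0.043971061 / 0.017453293 = 2.5193562 deg/s ≈ 2.519 deg/s (4 s.f.). Final answer: 2.519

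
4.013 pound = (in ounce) 64.21. Check: 1 pound = 0.45359237 kg, so 4.013 pound = 4.013 * 0.45359237 = 1.8202662 kg. 1 ounce = 0.028349523 kg, so 1.8202662 kg = 1.8202662 / 0.028349523 = 64.208 ounce ≈ 64.21 ounce (4 s.f.).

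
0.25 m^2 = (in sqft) 2.691. Check: 1 sqft = 0.09290304 m^2, so 0.25 m^2 = 0.25 / 0.09290304 = 2.6909776 sqft ≈ 2.691 sqft (4 s.f.).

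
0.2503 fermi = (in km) 1 fermi = 1e-15 m, so 0.2503 fermi = 0.2503 * 1e-15 = 2.503e-16 m. 1 km = 1000 m, so 2.503e-16 m = 2.503e-16 / 1000 = 2.503e-19 km. Final answer: 2.503e-19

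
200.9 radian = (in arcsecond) 4.144e+07. Check: 200.9 radian = 200.9 rad. 1 arcsecond = 4.8481368e-06 rad, so 200.9 rad = 200.9 / 4.8481368e-06 = 41438600 arcsecond ≈ 4.144e+07 arcsecond (4 s.f.).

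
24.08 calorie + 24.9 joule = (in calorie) 1 calorie = 4.184 J, so 24.08 calorie = 24.08 * 4.184 = 100.75072 J. 24.9 joule = 24.9 J. Sum: 100.75072 + 24.9 = 125.65072 J. 1 calorie = 4.184 J, so 125.65072 J = 125.65072 / 4.184 = 30.031243 calorie ≈ 30.03 calorie (4 s.f.). Final answer: 30.03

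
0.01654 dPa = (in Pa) 0.001654. Check: 1 dPa = 0.1 Pa, so 0.01654 dPa = 0.01654 * 0.1 = 0.001654 Pa. Result: 0.001654 Pa.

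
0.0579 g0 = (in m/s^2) 0.5678. Check: 1 g0 = 9.80665 m/s^2, so 0.0579 g0 = 0.0579 * 9.80665 = 0.56780504 m/s^2. Result: 0.56780504 m/s^2 ≈ 0.5678 m/s^2 (4 s.f.).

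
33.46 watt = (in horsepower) 0.04487. Check: 33.46 watt = 33.46 W. 1 horsepower = 745.69987 W, so 33.46 W = 33.46 / 745.69987 = 0.044870599 horsepower ≈ 0.04487 horsepower (4 s.f.).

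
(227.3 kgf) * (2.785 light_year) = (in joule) 1 kgf = 9.80665 N, so 227.3 kgf = 227.3 * 9.80665 = 2229.0515 N. 1 light_year = 9.4607305e+15 m, so 2.785 light_year = 2.785 * 9.4607305e+15 = 2.6348134e+16 m. Combine: 2229.0515 N * 2.6348134e+16 m = 5.873135e+19 J. 5.873135e+19 J = 5.873135e+19 joule ≈ 5.873e+19 joule (4 s.f.). Final answer: 5.873e+19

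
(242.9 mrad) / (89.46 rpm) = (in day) 1 mrad = 0.001 rad, so 242.9 mrad = 242.9 * 0.001 = 0.2429 rad. 1 rpm = 0.10471976 rad/s, so 89.46 rpm = 89.46 * 0.10471976 = 9.3682293 rad/s. Combine: 0.2429 rad / 9.3682293 rad/s = 0.025928059 s. 1 day = 86400 s, so 0.025928059 s = 0.025928059 / 86400 = 3.0009327e-07 day ≈ 3.001e-07 day (4 s.f.). Final answer: 3.001e-07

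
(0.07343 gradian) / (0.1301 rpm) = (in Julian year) 2.683e-09. Check: 1 gradian = 0.015707963 rad, so 0.07343 gradian = 0.07343 * 0.015707963 = 0.0011534357 rad. 1 rpm = 0.10471976 rad/s, so 0.1301 rpm = 0.1301 * 0.10471976 = 0.01362404 rad/s. Combine: 0.0011534357 rad / 0.01362404 rad/s = 0.084661799 s. 1 Julian year = 31557600 s, so 0.084661799 s = 0.084661799 / 31557600 = 2.6827705e-09 Julian year ≈ 2.683e-09 Julian year (4 s.f.).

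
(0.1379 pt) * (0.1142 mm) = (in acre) 1.373e-12. Check: 1 pt = 0.00035277778 m, so 0.1379 pt = 0.1379 * 0.00035277778 = 4.8648056e-05 m. 1 mm = 0.001 m, so 0.1142 mm = 0.1142 * 0.001 = 0.0001142 m. Combine: 4.8648056e-05 m * 0.0001142 m = 5.5556079e-09 m^2. 1 acre = 4046.8564 m^2, so 5.5556079e-09 m^2 = 5.5556079e-09 / 4046.8564 = 1.3728206e-12 acre ≈ 1.373e-12 acre (4 s.f.).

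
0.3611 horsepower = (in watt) 269.3. Check: 1 horsepower = 745.69987 W, so 0.3611 horsepower = 0.3611 * 745.69987 = 269.27222 W. 269.27222 W = 269.27222 watt ≈ 269.3 watt (4 s.f.).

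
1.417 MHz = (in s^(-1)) 1.417e+06. Check: 1 MHz = 1000000 Hz, so 1.417 MHz = 1.417 * 1000000 = 1417000 Hz. 1417000 Hz = 1417000 s^(-1) ≈ 1.417e+06 s^(-1) (4 s.f.).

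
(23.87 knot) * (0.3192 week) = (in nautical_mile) 1280. Check: 1 knot = 0.51444444 m/s, so 23.87 knot = 23.87 * 0.51444444 = 12.279789 m/s. 1 week = 604800 s, so 0.3192 week = 0.3192 * 604800 = 193052.16 s. Combine: 12.279789 m/s * 193052.16 s = 2370639.8 m. 1 nautical_mile = 1852 m, so 2370639.8 m = 2370639.8 / 1852 = 1280.0431 nautical_mile ≈ 1280 nautical_mile (4 s.f.).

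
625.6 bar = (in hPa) 1 bar = 100000 Pa, so 625.6 bar = 625.6 * 100000 = 62560000 Pa. 1 hPa = 100 Pa, so 62560000 Pa = 62560000 / 100 = 625600 hPa ≈ 6.256e+05 hPa (4 s.f.). Final answer: 6.256e+05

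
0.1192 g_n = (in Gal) 116.9. Check: 1 g_n = 9.80665 m/s^2, so 0.1192 g_n = 0.1192 * 9.80665 = 1.1689527 m/s^2. 1 Gal = 0.01 m/s^2, so 1.1689527 m/s^2 = 1.1689527 / 0.01 = 116.89527 Gal ≈ 116.9 Gal (4 s.f.).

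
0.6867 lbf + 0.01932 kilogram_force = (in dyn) 3.244e+05. Check: 1 lbf = 4.4482216 N, so 0.6867 lbf = 0.6867 * 4.4482216 = 3.0545938 N. 1 kilogram_force = 9.80665 N, so 0.01932 kilogram_force = 0.01932 * 9.80665 = 0.18946448 N. Sum: 3.0545938 + 0.18946448 = 3.2440583 N. 1 dyn = 1e-05 N, so 3.2440583 N = 3.2440583 / 1e-05 = 324405.83 dyn ≈ 3.244e+05 dyn (4 s.f.).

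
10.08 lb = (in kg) 1 lb = 0.45359237 kg, so 10.08 lb = 10.08 * 0.45359237 = 4.5722111 kg. Result: 4.5722111 kg ≈ 4.572 kg (4 s.f.). Final answer: 4.572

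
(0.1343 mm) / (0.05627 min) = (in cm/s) 1 mm = 0.001 m, so 0.1343 mm = 0.1343 * 0.001 = 0.0001343 m. 1 min = 60 s, so 0.05627 min = 0.05627 * 60 = 3.3762 s. Combine: 0.0001343 m / 3.3762 s = 3.9778449e-05 m/s. 1 cm/s = 0.01 m/s, so 3.9778449e-05 m/s = 3.9778449e-05 / 0.01 = 0.0039778449 cm/s ≈ 0.003978 cm/s (4 s.f.). Final answer: 0.003978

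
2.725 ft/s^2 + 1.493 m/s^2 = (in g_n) 0.2369. Check: 1 ft/s^2 = 0.3048 m/s^2, so 2.725 ft/s^2 = 2.725 * 0.3048 = 0.83058 m/s^2. 1.493 m/s^2 is already in m/s^2. Sum: 0.83058 + 1.493 = 2.32358 m/s^2. 1 g_n = 9.80665 m/s^2, so 2.32358 m/s^2 = 2.32358 / 9.80665 = 0.23693922 g_n ≈ 0.2369 g_n (4 s.f.).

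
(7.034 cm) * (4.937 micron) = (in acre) 8.581e-11. Check: 1 cm = 0.01 m, so 7.034 cm = 7.034 * 0.01 = 0.07034 m. 1 micron = 1e-06 m, so 4.937 micron = 4.937 * 1e-06 = 4.937e-06 m. Combine: 0.07034 m * 4.937e-06 m = 3.4726858e-07 m^2. 1 acre = 4046.8564 m^2, so 3.4726858e-07 m^2 = 3.4726858e-07 / 4046.8564 = 8.5811935e-11 acre ≈ 8.581e-11 acre (4 s.f.).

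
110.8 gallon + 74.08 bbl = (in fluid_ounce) 1 gallon = 0.0037854118 m^3, so 110.8 gallon = 110.8 * 0.0037854118 = 0.41942363 m^3. 1 bbl = 0.15898729 m^3, so 74.08 bbl = 74.08 * 0.15898729 = 11.777779 m^3. Sum: 0.41942363 + 11.777779 = 12.197202 m^3. 1 fluid_ounce = 2.957353e-05 m^3, so 12.197202 m^3 = 12.197202 / 2.957353e-05 = 412436.48 fluid_ounce ≈ 4.124e+05 fluid_ounce (4 s.f.). Final answer: 4.124e+05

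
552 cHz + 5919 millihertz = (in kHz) 0.01144. Check: 1 cHz = 0.01 Hz, so 552 cHz = 552 * 0.01 = 5.52 Hz. 1 millihertz = 0.001 Hz, so 5919 millihertz = 5919 * 0.001 = 5.919 Hz. Sum: 5.52 + 5.919 = 11.439 Hz. 1 kHz = 1000 Hz, so 11.439 Hz = 11.439 / 1000 = 0.011439 kHz ≈ 0.01144 kHz (4 s.f.).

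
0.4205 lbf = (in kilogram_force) 1 lbf = 4.4482216 N, so 0.4205 lbf = 0.4205 * 4.4482216 = 1.8704772 N. 1 kilogram_force = 9.80665 N, so 1.8704772 N = 1.8704772 / 9.80665 = 0.19073559 kilogram_force ≈ 0.1907 kilogram_force (4 s.f.). Final answer: 0.1907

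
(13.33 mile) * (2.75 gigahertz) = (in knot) 1 mile = 1609.344 m, so 13.33 mile = 13.33 * 1609.344 = 21452.556 m. 1 gigahertz = 1e+09 Hz, so 2.75 gigahertz = 2.75 * 1e+09 = 2.75e+09 Hz. Combine: 21452.556 m * 2.75e+09 Hz = 5.8994528e+13 m/s. 1 knot = 0.51444444 m/s, so 5.8994528e+13 m/s = 5.8994528e+13 / 0.51444444 = 1.1467619e+14 knot ≈ 1.147e+14 knot (4 s.f.). Final answer: 1.147e+14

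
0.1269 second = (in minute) 0.1269 second = 0.1269 s. 1 minute = 60 s, so 0.1269 s = 0.1269 / 60 = 0.002115 minute. Final answer: 0.002115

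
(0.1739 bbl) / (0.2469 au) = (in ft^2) 1 bbl = 0.15898729 m^3, so 0.1739 bbl = 0.1739 * 0.15898729 = 0.027647891 m^3. 1 au = 1.4959787e+11 m, so 0.2469 au = 0.2469 * 1.4959787e+11 = 3.6935714e+10 m. Combine: 0.027647891 m^3 / 3.6935714e+10 m = 7.4854084e-13 m^2. 1 ft^2 = 0.09290304 m^2, so 7.4854084e-13 m^2 = 7.4854084e-13 / 0.09290304 = 8.0572265e-12 ft^2 ≈ 8.057e-12 ft^2 (4 s.f.). Final answer: 8.057e-12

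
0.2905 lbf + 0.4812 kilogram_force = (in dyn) 6.011e+05. Check: 1 lbf = 4.4482216 N, so 0.2905 lbf = 0.2905 * 4.4482216 = 1.2922084 N. 1 kilogram_force = 9.80665 N, so 0.4812 kilogram_force = 0.4812 * 9.80665 = 4.71896 N. Sum: 1.2922084 + 4.71896 = 6.0111684 N. 1 dyn = 1e-05 N, so 6.0111684 N = 6.0111684 / 1e-05 = 601116.84 dyn ≈ 6.011e+05 dyn (4 s.f.).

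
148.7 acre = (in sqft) 6.477e+06. Check: 1 acre = 4046.8564 m^2, so 148.7 acre = 148.7 * 4046.8564 = 601767.55 m^2. 1 sqft = 0.09290304 m^2, so 601767.55 m^2 = 601767.55 / 0.09290304 = 6477372 sqft ≈ 6.477e+06 sqft (4 s.f.).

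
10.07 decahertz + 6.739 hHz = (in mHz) 1 decahertz = 10 Hz, so 10.07 decahertz = 10.07 * 10 = 100.7 Hz. 1 hHz = 100 Hz, so 6.739 hHz = 6.739 * 100 = 673.9 Hz. Sum: 100.7 + 673.9 = 774.6 Hz. 1 mHz = 0.001 Hz, so 774.6 Hz = 774.6 / 0.001 = 774600 mHz ≈ 7.746e+05 mHz (4 s.f.). Final answer: 7.746e+05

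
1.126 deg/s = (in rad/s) 1 deg/s = 0.017453293 rad/s, so 1.126 deg/s = 1.126 * 0.017453293 = 0.019652407 rad/s. Result: 0.019652407 rad/s ≈ 0.01965 rad/s (4 s.f.). Final answer: 0.01965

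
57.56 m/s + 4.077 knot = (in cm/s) 5966. Check: 57.56 m/s is already in m/s. 1 knot = 0.51444444 m/s, so 4.077 knot = 4.077 * 0.51444444 = 2.09739 m/s. Sum: 57.56 + 2.09739 = 59.65739 m/s. 1 cm/s = 0.01 m/s, so 59.65739 m/s = 59.65739 / 0.01 = 5965.739 cm/s ≈ 5966 cm/s (4 s.f.).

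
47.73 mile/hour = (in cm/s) 1 mile/hour = 0.44704 m/s, so 47.73 mile/hour = 47.73 * 0.44704 = 21.337219 m/s. 1 cm/s = 0.01 m/s, so 21.337219 m/s = 21.337219 / 0.01 = 2133.7219 cm/s ≈ 2134 cm/s (4 s.f.). Final answer: 2134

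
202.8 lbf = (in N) 1 lbf = 4.4482216 N, so 202.8 lbf = 202.8 * 4.4482216 = 902.09934 N. Result: 902.09934 N ≈ 902.1 N (4 s.f.). Final answer: 902.1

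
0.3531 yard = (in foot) 1.059. Check: 1 yard = 0.9144 m, so 0.3531 yard = 0.3531 * 0.9144 = 0.32287464 m. 1 foot = 0.3048 m, so 0.32287464 m = 0.32287464 / 0.3048 = 1.0593 foot ≈ 1.059 foot (4 s.f.).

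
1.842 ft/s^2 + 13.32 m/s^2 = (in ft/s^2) 45.54. Check: 1 ft/s^2 = 0.3048 m/s^2, so 1.842 ft/s^2 = 1.842 * 0.3048 = 0.5614416 m/s^2. 13.32 m/s^2 is already in m/s^2. Sum: 0.5614416 + 13.32 = 13.881442 m/s^2. 1 ft/s^2 = 0.3048 m/s^2, so 13.881442 m/s^2 = 13.881442 / 0.3048 = 45.542787 ft/s^2 ≈ 45.54 ft/s^2 (4 s.f.).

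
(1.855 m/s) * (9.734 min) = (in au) 1.855 m/s is already in m/s. 1 min = 60 s, so 9.734 min = 9.734 * 60 = 584.04 s. Combine: 1.855 m/s * 584.04 s = 1083.3942 m. 1 au = 1.4959787e+11 m, so 1083.3942 m = 1083.3942 / 1.4959787e+11 = 7.2420429e-09 au ≈ 7.242e-09 au (4 s.f.). Final answer: 7.242e-09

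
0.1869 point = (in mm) 0.06593. Check: 1 point = 0.00035277778 m, so 0.1869 point = 0.1869 * 0.00035277778 = 6.5934167e-05 m. 1 mm = 0.001 m, so 6.5934167e-05 m = 6.5934167e-05 / 0.001 = 0.065934167 mm ≈ 0.06593 mm (4 s.f.).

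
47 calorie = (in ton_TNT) 1 calorie = 4.184 J, so 47 calorie = 47 * 4.184 = 196.648 J. 1 ton_TNT = 4.184e+09 J, so 196.648 J = 196.648 / 4.184e+09 = 4.7e-08 ton_TNT. Final answer: 4.7e-08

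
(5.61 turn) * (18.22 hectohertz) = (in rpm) 1 turn = 6.2831853 rad, so 5.61 turn = 5.61 * 6.2831853 = 35.24867 rad. 1 hectohertz = 100 Hz, so 18.22 hectohertz = 18.22 * 100 = 1822 Hz. Combine: 35.24867 rad * 1822 Hz = 64223.076 rad/s. 1 rpm = 0.10471976 rad/s, so 64223.076 rad/s = 64223.076 / 0.10471976 = 613285.2 rpm ≈ 6.133e+05 rpm (4 s.f.). Final answer: 6.133e+05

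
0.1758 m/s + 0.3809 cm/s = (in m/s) 0.1758 m/s is already in m/s. 1 cm/s = 0.01 m/s, so 0.3809 cm/s = 0.3809 * 0.01 = 0.003809 m/s. Sum: 0.1758 + 0.003809 = 0.179609 m/s. Result: 0.179609 m/s ≈ 0.1796 m/s (4 s.f.). Final answer: 0.1796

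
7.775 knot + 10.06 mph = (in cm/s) 1 knot = 0.51444444 m/s, so 7.775 knot = 7.775 * 0.51444444 = 3.9998056 m/s. 1 mph = 0.44704 m/s, so 10.06 mph = 10.06 * 0.44704 = 4.4972224 m/s. Sum: 3.9998056 + 4.4972224 = 8.497028 m/s. 1 cm/s = 0.01 m/s, so 8.497028 m/s = 8.497028 / 0.01 = 849.7028 cm/s ≈ 849.7 cm/s (4 s.f.). Final answer: 849.7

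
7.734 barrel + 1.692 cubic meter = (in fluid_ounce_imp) 1 barrel = 0.15898729 m^3, so 7.734 barrel = 7.734 * 0.15898729 = 1.2296077 m^3. 1.692 cubic meter = 1.692 m^3. Sum: 1.2296077 + 1.692 = 2.9216077 m^3. 1 fluid_ounce_imp = 2.8413063e-05 m^3, so 2.9216077 m^3 = 2.9216077 / 2.8413063e-05 = 102826.22 fluid_ounce_imp ≈ 1.028e+05 fluid_ounce_imp (4 s.f.). Final answer: 1.028e+05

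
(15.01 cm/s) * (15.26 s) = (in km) 1 cm/s = 0.01 m/s, so 15.01 cm/s = 15.01 * 0.01 = 0.1501 m/s. 15.26 s is already in s. Combine: 0.1501 m/s * 15.26 s = 2.290526 m. 1 km = 1000 m, so 2.290526 m = 2.290526 / 1000 = 0.002290526 km ≈ 0.002291 km (4 s.f.). Final answer: 0.002291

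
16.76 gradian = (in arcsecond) 5.43e+04. Check: 1 gradian = 0.015707963 rad, so 16.76 gradian = 16.76 * 0.015707963 = 0.26326546 rad. 1 arcsecond = 4.8481368e-06 rad, so 0.26326546 rad = 0.26326546 / 4.8481368e-06 = 54302.4 arcsecond ≈ 5.43e+04 arcsecond (4 s.f.).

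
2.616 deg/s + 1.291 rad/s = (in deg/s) 1 deg/s = 0.017453293 rad/s, so 2.616 deg/s = 2.616 * 0.017453293 = 0.045657813 rad/s. 1.291 rad/s is already in rad/s. Sum: 0.045657813 + 1.291 = 1.3366578 rad/s. 1 deg/s = 0.017453293 rad/s, so 1.3366578 rad/s = 1.3366578 / 0.017453293 = 76.584851 deg/s ≈ 76.58 deg/s (4 s.f.). Final answer: 76.58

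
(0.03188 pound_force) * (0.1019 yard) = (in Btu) 1 pound_force = 4.4482216 N, so 0.03188 pound_force = 0.03188 * 4.4482216 = 0.14180931 N. 1 yard = 0.9144 m, so 0.1019 yard = 0.1019 * 0.9144 = 0.09317736 m. Combine: 0.14180931 N * 0.09317736 m = 0.013213417 J. 1 Btu = 1055.0559 J, so 0.013213417 J = 0.013213417 / 1055.0559 = 1.2523903e-05 Btu ≈ 1.252e-05 Btu (4 s.f.). Final answer: 1.252e-05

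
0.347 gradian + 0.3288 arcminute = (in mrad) 1 gradian = 0.015707963 rad, so 0.347 gradian = 0.347 * 0.015707963 = 0.0054506633 rad. 1 arcminute = 0.00029088821 rad, so 0.3288 arcminute = 0.3288 * 0.00029088821 = 9.5644043e-05 rad. Sum: 0.0054506633 + 9.5644043e-05 = 0.0055463073 rad. 1 mrad = 0.001 rad, so 0.0055463073 rad = 0.0055463073 / 0.001 = 5.5463073 mrad ≈ 5.546 mrad (4 s.f.). Final answer: 5.546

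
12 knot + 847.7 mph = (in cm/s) 3.851e+04. Check: 1 knot = 0.51444444 m/s, so 12 knot = 12 * 0.51444444 = 6.1733333 m/s. 1 mph = 0.44704 m/s, so 847.7 mph = 847.7 * 0.44704 = 378.95581 m/s. Sum: 6.1733333 + 378.95581 = 385.12914 m/s. 1 cm/s = 0.01 m/s, so 385.12914 m/s = 385.12914 / 0.01 = 38512.914 cm/s ≈ 3.851e+04 cm/s (4 s.f.).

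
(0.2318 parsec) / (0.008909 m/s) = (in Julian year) 1 parsec = 3.0856776e+16 m, so 0.2318 parsec = 0.2318 * 3.0856776e+16 = 7.1526006e+15 m. 0.008909 m/s is already in m/s. Combine: 7.1526006e+15 m / 0.008909 m/s = 8.0285112e+17 s. 1 Julian year = 31557600 s, so 8.0285112e+17 s = 8.0285112e+17 / 31557600 = 2.5440817e+10 Julian year ≈ 2.544e+10 Julian year (4 s.f.). Final answer: 2.544e+10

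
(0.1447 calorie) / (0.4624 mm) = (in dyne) 1 calorie = 4.184 J, so 0.1447 calorie = 0.1447 * 4.184 = 0.6054248 J. 1 mm = 0.001 m, so 0.4624 mm = 0.4624 * 0.001 = 0.0004624 m. Combine: 0.6054248 J / 0.0004624 m = 1309.3097 N. 1 dyne = 1e-05 N, so 1309.3097 N = 1309.3097 / 1e-05 = 1.3093097e+08 dyne ≈ 1.309e+08 dyne (4 s.f.). Final answer: 1.309e+08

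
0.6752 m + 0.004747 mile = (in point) 2.357e+04. Check: 0.6752 m is already in m. 1 mile = 1609.344 m, so 0.004747 mile = 0.004747 * 1609.344 = 7.639556 m. Sum: 0.6752 + 7.639556 = 8.314756 m. 1 point = 0.00035277778 m, so 8.314756 m = 8.314756 / 0.00035277778 = 23569.387 point ≈ 2.357e+04 point (4 s.f.).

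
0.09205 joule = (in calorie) 0.022. Check: 0.09205 joule = 0.09205 J. 1 calorie = 4.184 J, so 0.09205 J = 0.09205 / 4.184 = 0.022000478 calorie ≈ 0.022 calorie (4 s.f.).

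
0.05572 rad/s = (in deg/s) 1 deg/s = 0.017453293 rad/s, so 0.05572 rad/s = 0.05572 / 0.017453293 = 3.1925208 deg/s ≈ 3.193 deg/s (4 s.f.). Final answer: 3.193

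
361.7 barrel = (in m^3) 57.51. Check: 1 barrel = 0.15898729 m^3, so 361.7 barrel = 361.7 * 0.15898729 = 57.505705 m^3. Result: 57.505705 m^3 ≈ 57.51 m^3 (4 s.f.).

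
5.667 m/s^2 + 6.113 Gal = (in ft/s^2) 5.667 m/s^2 is already in m/s^2. 1 Gal = 0.01 m/s^2, so 6.113 Gal = 6.113 * 0.01 = 0.06113 m/s^2. Sum: 5.667 + 0.06113 = 5.72813 m/s^2. 1 ft/s^2 = 0.3048 m/s^2, so 5.72813 m/s^2 = 5.72813 / 0.3048 = 18.793077 ft/s^2 ≈ 18.79 ft/s^2 (4 s.f.). Final answer: 18.79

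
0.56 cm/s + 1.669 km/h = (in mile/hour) 1 cm/s = 0.01 m/s, so 0.56 cm/s = 0.56 * 0.01 = 0.0056 m/s. 1 km/h = 0.27777778 m/s, so 1.669 km/h = 1.669 * 0.27777778 = 0.46361111 m/s. Sum: 0.0056 + 0.46361111 = 0.46921111 m/s. 1 mile/hour = 0.44704 m/s, so 0.46921111 m/s = 0.46921111 / 0.44704 = 1.0495954 mile/hour ≈ 1.05 mile/hour (4 s.f.). Final answer: 1.05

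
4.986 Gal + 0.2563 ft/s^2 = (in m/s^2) 1 Gal = 0.01 m/s^2, so 4.986 Gal = 4.986 * 0.01 = 0.04986 m/s^2. 1 ft/s^2 = 0.3048 m/s^2, so 0.2563 ft/s^2 = 0.2563 * 0.3048 = 0.07812024 m/s^2. Sum: 0.04986 + 0.07812024 = 0.12798024 m/s^2. Result: 0.12798024 m/s^2 ≈ 0.128 m/s^2 (4 s.f.). Final answer: 0.128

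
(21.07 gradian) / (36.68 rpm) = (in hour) 2.393e-05. Check: 1 gradian = 0.015707963 rad, so 21.07 gradian = 21.07 * 0.015707963 = 0.33096679 rad. 1 rpm = 0.10471976 rad/s, so 36.68 rpm = 36.68 * 0.10471976 = 3.8411206 rad/s. Combine: 0.33096679 rad / 3.8411206 rad/s = 0.086164122 s. 1 hour = 3600 s, so 0.086164122 s = 0.086164122 / 3600 = 2.3934478e-05 hour ≈ 2.393e-05 hour (4 s.f.).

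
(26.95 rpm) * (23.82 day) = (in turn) 1 rpm = 0.10471976 rad/s, so 26.95 rpm = 26.95 * 0.10471976 = 2.8221974 rad/s. 1 day = 86400 s, so 23.82 day = 23.82 * 86400 = 2058048 s. Combine: 2.8221974 rad/s * 2058048 s = 5808217.7 rad. 1 turn = 6.2831853 rad, so 5808217.7 rad = 5808217.7 / 6.2831853 = 924406.56 turn ≈ 9.244e+05 turn (4 s.f.). Final answer: 9.244e+05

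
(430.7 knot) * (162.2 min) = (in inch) 1 knot = 0.51444444 m/s, so 430.7 knot = 430.7 * 0.51444444 = 221.57122 m/s. 1 min = 60 s, so 162.2 min = 162.2 * 60 = 9732 s. Combine: 221.57122 m/s * 9732 s = 2156331.1 m. 1 inch = 0.0254 m, so 2156331.1 m = 2156331.1 / 0.0254 = 84894927 inch ≈ 8.489e+07 inch (4 s.f.). Final answer: 8.489e+07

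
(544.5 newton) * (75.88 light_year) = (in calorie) 9.342e+19. Check: 544.5 newton = 544.5 N. 1 light_year = 9.4607305e+15 m, so 75.88 light_year = 75.88 * 9.4607305e+15 = 7.1788023e+17 m. Combine: 544.5 N * 7.1788023e+17 m = 3.9088578e+20 J. 1 calorie = 4.184 J, so 3.9088578e+20 J = 3.9088578e+20 / 4.184 = 9.3423945e+19 calorie ≈ 9.342e+19 calorie (4 s.f.).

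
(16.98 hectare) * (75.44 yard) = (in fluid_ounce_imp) 1 hectare = 10000 m^2, so 16.98 hectare = 16.98 * 10000 = 169800 m^2. 1 yard = 0.9144 m, so 75.44 yard = 75.44 * 0.9144 = 68.982336 m. Combine: 169800 m^2 * 68.982336 m = 11713201 m^3. 1 fluid_ounce_imp = 2.8413063e-05 m^3, so 11713201 m^3 = 11713201 / 2.8413063e-05 = 4.1224703e+11 fluid_ounce_imp ≈ 4.122e+11 fluid_ounce_imp (4 s.f.). Final answer: 4.122e+11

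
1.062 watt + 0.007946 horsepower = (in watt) 1.062 watt = 1.062 W. 1 horsepower = 745.69987 W, so 0.007946 horsepower = 0.007946 * 745.69987 = 5.9253312 W. Sum: 1.062 + 5.9253312 = 6.9873312 W. 6.9873312 W = 6.9873312 watt ≈ 6.987 watt (4 s.f.). Final answer: 6.987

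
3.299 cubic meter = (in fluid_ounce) 3.299 cubic meter = 3.299 m^3. 1 fluid_ounce = 2.957353e-05 m^3, so 3.299 m^3 = 3.299 / 2.957353e-05 = 111552.46 fluid_ounce ≈ 1.116e+05 fluid_ounce (4 s.f.). Final answer: 1.116e+05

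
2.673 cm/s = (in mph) 0.05979. Check: 1 cm/s = 0.01 m/s, so 2.673 cm/s = 2.673 * 0.01 = 0.02673 m/s. 1 mph = 0.44704 m/s, so 0.02673 m/s = 0.02673 / 0.44704 = 0.059793307 mph ≈ 0.05979 mph (4 s.f.).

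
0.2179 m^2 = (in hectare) 1 hectare = 10000 m^2, so 0.2179 m^2 = 0.2179 / 10000 = 2.179e-05 hectare. Final answer: 2.179e-05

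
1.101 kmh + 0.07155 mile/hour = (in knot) 1 kmh = 0.27777778 m/s, so 1.101 kmh = 1.101 * 0.27777778 = 0.30583333 m/s. 1 mile/hour = 0.44704 m/s, so 0.07155 mile/hour = 0.07155 * 0.44704 = 0.031985712 m/s. Sum: 0.30583333 + 0.031985712 = 0.33781905 m/s. 1 knot = 0.51444444 m/s, so 0.33781905 m/s = 0.33781905 / 0.51444444 = 0.65666769 knot ≈ 0.6567 knot (4 s.f.). Final answer: 0.6567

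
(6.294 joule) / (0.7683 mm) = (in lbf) 1842. Check: 6.294 joule = 6.294 J. 1 mm = 0.001 m, so 0.7683 mm = 0.7683 * 0.001 = 0.0007683 m. Combine: 6.294 J / 0.0007683 m = 8192.1125 N. 1 lbf = 4.4482216 N, so 8192.1125 N = 8192.1125 / 4.4482216 = 1841.6601 lbf ≈ 1842 lbf (4 s.f.).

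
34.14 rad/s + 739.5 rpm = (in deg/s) 6393. Check: 34.14 rad/s is already in rad/s. 1 rpm = 0.10471976 rad/s, so 739.5 rpm = 739.5 * 0.10471976 = 77.440259 rad/s. Sum: 34.14 + 77.440259 = 111.58026 rad/s. 1 deg/s = 0.017453293 rad/s, so 111.58026 rad/s = 111.58026 / 0.017453293 = 6393.0779 deg/s ≈ 6393 deg/s (4 s.f.).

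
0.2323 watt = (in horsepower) 0.2323 watt = 0.2323 W. 1 horsepower = 745.69987 W, so 0.2323 W = 0.2323 / 745.69987 = 0.00031151943 horsepower ≈ 0.0003115 horsepower (4 s.f.). Final answer: 0.0003115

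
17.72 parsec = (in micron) 5.468e+23. Check: 1 parsec = 3.0856776e+16 m, so 17.72 parsec = 17.72 * 3.0856776e+16 = 5.4678207e+17 m. 1 micron = 1e-06 m, so 5.4678207e+17 m = 5.4678207e+17 / 1e-06 = 5.4678207e+23 micron ≈ 5.468e+23 micron (4 s.f.).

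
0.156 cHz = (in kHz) 1 cHz = 0.01 Hz, so 0.156 cHz = 0.156 * 0.01 = 0.00156 Hz. 1 kHz = 1000 Hz, so 0.00156 Hz = 0.00156 / 1000 = 1.56e-06 kHz. Final answer: 1.56e-06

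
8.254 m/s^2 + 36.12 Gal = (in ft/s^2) 8.254 m/s^2 is already in m/s^2. 1 Gal = 0.01 m/s^2, so 36.12 Gal = 36.12 * 0.01 = 0.3612 m/s^2. Sum: 8.254 + 0.3612 = 8.6152 m/s^2. 1 ft/s^2 = 0.3048 m/s^2, so 8.6152 m/s^2 = 8.6152 / 0.3048 = 28.265092 ft/s^2 ≈ 28.27 ft/s^2 (4 s.f.). Final answer: 28.27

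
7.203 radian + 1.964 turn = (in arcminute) 6.718e+04. Check: 7.203 radian = 7.203 rad. 1 turn = 6.2831853 rad, so 1.964 turn = 1.964 * 6.2831853 = 12.340176 rad. Sum: 7.203 + 12.340176 = 19.543176 rad. 1 arcminute = 0.00029088821 rad, so 19.543176 rad = 19.543176 / 0.00029088821 = 67184.49 arcminute ≈ 6.718e+04 arcminute (4 s.f.).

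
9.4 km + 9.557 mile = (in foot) 8.13e+04. Check: 1 km = 1000 m, so 9.4 km = 9.4 * 1000 = 9400 m. 1 mile = 1609.344 m, so 9.557 mile = 9.557 * 1609.344 = 15380.501 m. Sum: 9400 + 15380.501 = 24780.501 m. 1 foot = 0.3048 m, so 24780.501 m = 24780.501 / 0.3048 = 81300.855 foot ≈ 8.13e+04 foot (4 s.f.).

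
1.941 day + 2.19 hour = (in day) 1 day = 86400 s, so 1.941 day = 1.941 * 86400 = 167702.4 s. 1 hour = 3600 s, so 2.19 hour = 2.19 * 3600 = 7884 s. Sum: 167702.4 + 7884 = 175586.4 s. 1 day = 86400 s, so 175586.4 s = 175586.4 / 86400 = 2.03225 day ≈ 2.032 day (4 s.f.). Final answer: 2.032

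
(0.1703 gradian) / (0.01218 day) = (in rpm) 2.427e-05. Check: 1 gradian = 0.015707963 rad, so 0.1703 gradian = 0.1703 * 0.015707963 = 0.0026750661 rad. 1 day = 86400 s, so 0.01218 day = 0.01218 * 86400 = 1052.352 s. Combine: 0.0026750661 rad / 1052.352 s = 2.541988e-06 rad/s. 1 rpm = 0.10471976 rad/s, so 2.541988e-06 rad/s = 2.541988e-06 / 0.10471976 = 2.4274197e-05 rpm ≈ 2.427e-05 rpm (4 s.f.).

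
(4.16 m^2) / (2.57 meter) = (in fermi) 1.619e+15. Check: 4.16 m^2 is already in m^2. 2.57 meter = 2.57 m. Combine: 4.16 m^2 / 2.57 m = 1.618677 m. 1 fermi = 1e-15 m, so 1.618677 m = 1.618677 / 1e-15 = 1.618677e+15 fermi ≈ 1.619e+15 fermi (4 s.f.).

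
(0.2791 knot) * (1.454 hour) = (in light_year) 7.944e-14. Check: 1 knot = 0.51444444 m/s, so 0.2791 knot = 0.2791 * 0.51444444 = 0.14358144 m/s. 1 hour = 3600 s, so 1.454 hour = 1.454 * 3600 = 5234.4 s. Combine: 0.14358144 m/s * 5234.4 s = 751.56271 m. 1 light_year = 9.4607305e+15 m, so 751.56271 m = 751.56271 / 9.4607305e+15 = 7.9440241e-14 light_year ≈ 7.944e-14 light_year (4 s.f.).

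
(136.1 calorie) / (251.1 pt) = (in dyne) 6.428e+08. Check: 1 calorie = 4.184 J, so 136.1 calorie = 136.1 * 4.184 = 569.4424 J. 1 pt = 0.00035277778 m, so 251.1 pt = 251.1 * 0.00035277778 = 0.0885825 m. Combine: 569.4424 J / 0.0885825 m = 6428.3848 N. 1 dyne = 1e-05 N, so 6428.3848 N = 6428.3848 / 1e-05 = 6.4283848e+08 dyne ≈ 6.428e+08 dyne (4 s.f.).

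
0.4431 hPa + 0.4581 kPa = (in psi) 0.07287. Check: 1 hPa = 100 Pa, so 0.4431 hPa = 0.4431 * 100 = 44.31 Pa. 1 kPa = 1000 Pa, so 0.4581 kPa = 0.4581 * 1000 = 458.1 Pa. Sum: 44.31 + 458.1 = 502.41 Pa. 1 psi = 6894.7573 Pa, so 502.41 Pa = 502.41 / 6894.7573 = 0.07286841 psi ≈ 0.07287 psi (4 s.f.).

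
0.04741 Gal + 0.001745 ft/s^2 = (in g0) 1 Gal = 0.01 m/s^2, so 0.04741 Gal = 0.04741 * 0.01 = 0.0004741 m/s^2. 1 ft/s^2 = 0.3048 m/s^2, so 0.001745 ft/s^2 = 0.001745 * 0.3048 = 0.000531876 m/s^2. Sum: 0.0004741 + 0.000531876 = 0.001005976 m/s^2. 1 g0 = 9.80665 m/s^2, so 0.001005976 m/s^2 = 0.001005976 / 9.80665 = 0.000102581 g0 ≈ 0.0001026 g0 (4 s.f.). Final answer: 0.0001026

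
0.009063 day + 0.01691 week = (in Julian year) 0.0003489. Check: 1 day = 86400 s, so 0.009063 day = 0.009063 * 86400 = 783.0432 s. 1 week = 604800 s, so 0.01691 week = 0.01691 * 604800 = 10227.168 s. Sum: 783.0432 + 10227.168 = 11010.211 s. 1 Julian year = 31557600 s, so 11010.211 s = 11010.211 / 31557600 = 0.00034889254 Julian year ≈ 0.0003489 Julian year (4 s.f.).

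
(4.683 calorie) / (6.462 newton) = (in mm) 1 calorie = 4.184 J, so 4.683 calorie = 4.683 * 4.184 = 19.593672 J. 6.462 newton = 6.462 N. Combine: 19.593672 J / 6.462 N = 3.0321374 m. 1 mm = 0.001 m, so 3.0321374 m = 3.0321374 / 0.001 = 3032.1374 mm ≈ 3032 mm (4 s.f.). Final answer: 3032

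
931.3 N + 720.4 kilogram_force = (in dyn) 931.3 N is already in N. 1 kilogram_force = 9.80665 N, so 720.4 kilogram_force = 720.4 * 9.80665 = 7064.7107 N. Sum: 931.3 + 7064.7107 = 7996.0107 N. 1 dyn = 1e-05 N, so 7996.0107 N = 7996.0107 / 1e-05 = 7.9960107e+08 dyn ≈ 7.996e+08 dyn (4 s.f.). Final answer: 7.996e+08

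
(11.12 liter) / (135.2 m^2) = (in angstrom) 8.225e+05. Check: 1 liter = 0.001 m^3, so 11.12 liter = 11.12 * 0.001 = 0.01112 m^3. 135.2 m^2 is already in m^2. Combine: 0.01112 m^3 / 135.2 m^2 = 8.2248521e-05 m. 1 angstrom = 1e-10 m, so 8.2248521e-05 m = 8.2248521e-05 / 1e-10 = 822485.21 angstrom ≈ 8.225e+05 angstrom (4 s.f.).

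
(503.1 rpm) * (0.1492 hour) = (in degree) 1 rpm = 0.10471976 rad/s, so 503.1 rpm = 503.1 * 0.10471976 = 52.684509 rad/s. 1 hour = 3600 s, so 0.1492 hour = 0.1492 * 3600 = 537.12 s. Combine: 52.684509 rad/s * 537.12 s = 28297.903 rad. 1 degree = 0.017453293 rad, so 28297.903 rad = 28297.903 / 0.017453293 = 1621350.4 degree ≈ 1.621e+06 degree (4 s.f.). Final answer: 1.621e+06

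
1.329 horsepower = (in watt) 991. Check: 1 horsepower = 745.69987 W, so 1.329 horsepower = 1.329 * 745.69987 = 991.03513 W. 991.03513 W = 991.03513 watt ≈ 991 watt (4 s.f.).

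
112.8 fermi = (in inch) 4.441e-12. Check: 1 fermi = 1e-15 m, so 112.8 fermi = 112.8 * 1e-15 = 1.128e-13 m. 1 inch = 0.0254 m, so 1.128e-13 m = 1.128e-13 / 0.0254 = 4.4409449e-12 inch ≈ 4.441e-12 inch (4 s.f.).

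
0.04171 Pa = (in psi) 6.05e-06. Check: 1 psi = 6894.7573 Pa, so 0.04171 Pa = 0.04171 / 6894.7573 = 6.049524e-06 psi ≈ 6.05e-06 psi (4 s.f.).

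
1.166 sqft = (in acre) 1 sqft = 0.09290304 m^2, so 1.166 sqft = 1.166 * 0.09290304 = 0.10832494 m^2. 1 acre = 4046.8564 m^2, so 0.10832494 m^2 = 0.10832494 / 4046.8564 = 2.6767677e-05 acre ≈ 2.677e-05 acre (4 s.f.). Final answer: 2.677e-05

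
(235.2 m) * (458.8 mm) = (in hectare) 0.01079. Check: 235.2 m is already in m. 1 mm = 0.001 m, so 458.8 mm = 458.8 * 0.001 = 0.4588 m. Combine: 235.2 m * 0.4588 m = 107.90976 m^2. 1 hectare = 10000 m^2, so 107.90976 m^2 = 107.90976 / 10000 = 0.010790976 hectare ≈ 0.01079 hectare (4 s.f.).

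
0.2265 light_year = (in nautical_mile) 1.157e+12. Check: 1 light_year = 9.4607305e+15 m, so 0.2265 light_year = 0.2265 * 9.4607305e+15 = 2.1428555e+15 m. 1 nautical_mile = 1852 m, so 2.1428555e+15 m = 2.1428555e+15 / 1852 = 1.1570494e+12 nautical_mile ≈ 1.157e+12 nautical_mile (4 s.f.).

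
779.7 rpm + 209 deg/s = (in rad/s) 1 rpm = 0.10471976 rad/s, so 779.7 rpm = 779.7 * 0.10471976 = 81.649993 rad/s. 1 deg/s = 0.017453293 rad/s, so 209 deg/s = 209 * 0.017453293 = 3.6477381 rad/s. Sum: 81.649993 + 3.6477381 = 85.297731 rad/s. Result: 85.297731 rad/s ≈ 85.3 rad/s (4 s.f.). Final answer: 85.3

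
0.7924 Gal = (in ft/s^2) 1 Gal = 0.01 m/s^2, so 0.7924 Gal = 0.7924 * 0.01 = 0.007924 m/s^2. 1 ft/s^2 = 0.3048 m/s^2, so 0.007924 m/s^2 = 0.007924 / 0.3048 = 0.025997375 ft/s^2 ≈ 0.026 ft/s^2 (4 s.f.). Final answer: 0.026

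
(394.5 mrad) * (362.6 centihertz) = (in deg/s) 81.96. Check: 1 mrad = 0.001 rad, so 394.5 mrad = 394.5 * 0.001 = 0.3945 rad. 1 centihertz = 0.01 Hz, so 362.6 centihertz = 362.6 * 0.01 = 3.626 Hz. Combine: 0.3945 rad * 3.626 Hz = 1.430457 rad/s. 1 deg/s = 0.017453293 rad/s, so 1.430457 rad/s = 1.430457 / 0.017453293 = 81.959149 deg/s ≈ 81.96 deg/s (4 s.f.).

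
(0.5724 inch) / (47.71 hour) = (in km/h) 1 inch = 0.0254 m, so 0.5724 inch = 0.5724 * 0.0254 = 0.01453896 m. 1 hour = 3600 s, so 47.71 hour = 47.71 * 3600 = 171756 s. Combine: 0.01453896 m / 171756 s = 8.4648921e-08 m/s. 1 km/h = 0.27777778 m/s, so 8.4648921e-08 m/s = 8.4648921e-08 / 0.27777778 = 3.0473611e-07 km/h ≈ 3.047e-07 km/h (4 s.f.). Final answer: 3.047e-07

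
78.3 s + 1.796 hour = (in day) 78.3 s is already in s. 1 hour = 3600 s, so 1.796 hour = 1.796 * 3600 = 6465.6 s. Sum: 78.3 + 6465.6 = 6543.9 s. 1 day = 86400 s, so 6543.9 s = 6543.9 / 86400 = 0.075739583 day ≈ 0.07574 day (4 s.f.). Final answer: 0.07574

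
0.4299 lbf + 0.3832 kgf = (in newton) 1 lbf = 4.4482216 N, so 0.4299 lbf = 0.4299 * 4.4482216 = 1.9122905 N. 1 kgf = 9.80665 N, so 0.3832 kgf = 0.3832 * 9.80665 = 3.7579083 N. Sum: 1.9122905 + 3.7579083 = 5.6701988 N. 5.6701988 N = 5.6701988 newton ≈ 5.67 newton (4 s.f.). Final answer: 5.67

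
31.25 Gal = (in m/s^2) 1 Gal = 0.01 m/s^2, so 31.25 Gal = 31.25 * 0.01 = 0.3125 m/s^2. Result: 0.3125 m/s^2. Final answer: 0.3125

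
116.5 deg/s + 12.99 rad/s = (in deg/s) 860.8. Check: 1 deg/s = 0.017453293 rad/s, so 116.5 deg/s = 116.5 * 0.017453293 = 2.0333086 rad/s. 12.99 rad/s is already in rad/s. Sum: 2.0333086 + 12.99 = 15.023309 rad/s. 1 deg/s = 0.017453293 rad/s, so 15.023309 rad/s = 15.023309 / 0.017453293 = 860.77218 deg/s ≈ 860.8 deg/s (4 s.f.).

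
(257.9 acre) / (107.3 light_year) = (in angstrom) 1 acre = 4046.8564 m^2, so 257.9 acre = 257.9 * 4046.8564 = 1043684.3 m^2. 1 light_year = 9.4607305e+15 m, so 107.3 light_year = 107.3 * 9.4607305e+15 = 1.0151364e+18 m. Combine: 1043684.3 m^2 / 1.0151364e+18 m = 1.0281222e-12 m. 1 angstrom = 1e-10 m, so 1.0281222e-12 m = 1.0281222e-12 / 1e-10 = 0.010281222 angstrom ≈ 0.01028 angstrom (4 s.f.). Final answer: 0.01028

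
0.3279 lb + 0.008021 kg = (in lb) 0.3456. Check: 1 lb = 0.45359237 kg, so 0.3279 lb = 0.3279 * 0.45359237 = 0.14873294 kg. 0.008021 kg is already in kg. Sum: 0.14873294 + 0.008021 = 0.15675394 kg. 1 lb = 0.45359237 kg, so 0.15675394 kg = 0.15675394 / 0.45359237 = 0.34558328 lb ≈ 0.3456 lb (4 s.f.).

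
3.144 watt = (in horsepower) 3.144 watt = 3.144 W. 1 horsepower = 745.69987 W, so 3.144 W = 3.144 / 745.69987 = 0.0042161734 horsepower ≈ 0.004216 horsepower (4 s.f.). Final answer: 0.004216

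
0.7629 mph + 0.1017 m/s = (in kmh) 1 mph = 0.44704 m/s, so 0.7629 mph = 0.7629 * 0.44704 = 0.34104682 m/s. 0.1017 m/s is already in m/s. Sum: 0.34104682 + 0.1017 = 0.44274682 m/s. 1 kmh = 0.27777778 m/s, so 0.44274682 m/s = 0.44274682 / 0.27777778 = 1.5938885 kmh ≈ 1.594 kmh (4 s.f.). Final answer: 1.594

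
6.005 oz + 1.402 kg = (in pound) 3.466. Check: 1 oz = 0.028349523 kg, so 6.005 oz = 6.005 * 0.028349523 = 0.17023889 kg. 1.402 kg is already in kg. Sum: 0.17023889 + 1.402 = 1.5722389 kg. 1 pound = 0.45359237 kg, so 1.5722389 kg = 1.5722389 / 0.45359237 = 3.4661934 pound ≈ 3.466 pound (4 s.f.).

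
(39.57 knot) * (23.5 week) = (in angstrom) 1 knot = 0.51444444 m/s, so 39.57 knot = 39.57 * 0.51444444 = 20.356567 m/s. 1 week = 604800 s, so 23.5 week = 23.5 * 604800 = 14212800 s. Combine: 20.356567 m/s * 14212800 s = 2.8932381e+08 m. 1 angstrom = 1e-10 m, so 2.8932381e+08 m = 2.8932381e+08 / 1e-10 = 2.8932381e+18 angstrom ≈ 2.893e+18 angstrom (4 s.f.). Final answer: 2.893e+18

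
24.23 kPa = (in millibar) 1 kPa = 1000 Pa, so 24.23 kPa = 24.23 * 1000 = 24230 Pa. 1 millibar = 100 Pa, so 24230 Pa = 24230 / 100 = 242.3 millibar. Final answer: 242.3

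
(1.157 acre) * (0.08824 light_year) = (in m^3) 1 acre = 4046.8564 m^2, so 1.157 acre = 1.157 * 4046.8564 = 4682.2129 m^2. 1 light_year = 9.4607305e+15 m, so 0.08824 light_year = 0.08824 * 9.4607305e+15 = 8.3481486e+14 m. Combine: 4682.2129 m^2 * 8.3481486e+14 m = 3.9087809e+18 m^3. Result: 3.9087809e+18 m^3 ≈ 3.909e+18 m^3 (4 s.f.). Final answer: 3.909e+18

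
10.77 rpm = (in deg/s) 1 rpm = 0.10471976 rad/s, so 10.77 rpm = 10.77 * 0.10471976 = 1.1278318 rad/s. 1 deg/s = 0.017453293 rad/s, so 1.1278318 rad/s = 1.1278318 / 0.017453293 = 64.62 deg/s. Final answer: 64.62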